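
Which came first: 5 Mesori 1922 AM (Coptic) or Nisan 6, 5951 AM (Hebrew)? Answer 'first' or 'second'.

First date → JDN 2527009; second date → JDN 2521396.
JDN 2521396 < JDN 2527009, so the second date is earlier.

second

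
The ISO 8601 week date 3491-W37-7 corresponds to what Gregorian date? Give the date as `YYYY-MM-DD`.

3491-09-13

ISO week 1 of 3491 is the week containing the first Thursday of 3491.
Week 37, day 7 (Sunday) lands on 3491-09-13.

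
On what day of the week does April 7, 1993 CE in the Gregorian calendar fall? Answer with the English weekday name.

Since JDN mod 7 = 2 (0 = Monday), the day is Wednesday.

Wednesday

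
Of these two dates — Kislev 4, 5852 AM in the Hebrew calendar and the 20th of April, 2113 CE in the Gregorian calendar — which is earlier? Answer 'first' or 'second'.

first

First date → JDN 2485101; second date → JDN 2492927.
JDN 2485101 < JDN 2492927, so the first date is earlier.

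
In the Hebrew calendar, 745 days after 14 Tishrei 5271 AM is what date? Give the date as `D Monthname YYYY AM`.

22 Tishrei 5273 AM

The starting date is JDN 2272846; 2272846 + 745 = 2273591.
JDN 2273591 corresponds to 22 Tishrei 5273 AM.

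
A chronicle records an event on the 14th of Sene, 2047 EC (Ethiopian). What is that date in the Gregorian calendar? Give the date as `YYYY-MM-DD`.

Julian Day Number of the source date = 2471805.
Converting JDN 2471805 to the Gregorian calendar gives 21 June 2055 CE.

2055-06-21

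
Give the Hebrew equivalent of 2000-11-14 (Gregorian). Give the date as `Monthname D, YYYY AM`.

Julian Day Number of the source date = 2451863.
Converting JDN 2451863 to the Hebrew calendar gives 16 Cheshvan 5761 AM.

Cheshvan 16, 5761 AM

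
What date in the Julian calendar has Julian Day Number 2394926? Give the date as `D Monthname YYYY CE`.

13 December 1844 CE

The Gregorian equivalent of JDN 2394926 is 25 December 1844.
In the Julian calendar that day is 13 December 1844 CE.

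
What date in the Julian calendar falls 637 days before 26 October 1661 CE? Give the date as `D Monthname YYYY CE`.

Counting 637 days back from JDN 2328037 reaches JDN 2327400, which is 28 January 1660 CE.

28 January 1660 CE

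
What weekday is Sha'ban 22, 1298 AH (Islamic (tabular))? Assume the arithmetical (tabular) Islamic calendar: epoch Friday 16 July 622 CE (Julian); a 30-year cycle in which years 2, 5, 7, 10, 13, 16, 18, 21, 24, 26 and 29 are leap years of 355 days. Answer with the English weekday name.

Equivalently 20 July 1881 Gregorian, JDN 2408282.
Since JDN mod 7 = 2 (0 = Monday), the day is Wednesday.

Wednesday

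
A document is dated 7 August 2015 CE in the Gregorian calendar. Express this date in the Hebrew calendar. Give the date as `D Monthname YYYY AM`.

22 Av 5775 AM

Both dates share Julian Day Number 2457242; in the Hebrew calendar that is 22 Av 5775 AM.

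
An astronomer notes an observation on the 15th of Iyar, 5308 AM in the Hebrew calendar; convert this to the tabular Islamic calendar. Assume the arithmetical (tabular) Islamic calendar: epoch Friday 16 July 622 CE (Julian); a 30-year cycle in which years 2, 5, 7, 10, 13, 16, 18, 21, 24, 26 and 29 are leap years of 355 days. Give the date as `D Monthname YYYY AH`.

The source date corresponds to 3 May 1548 in the proleptic Gregorian calendar (JDN 2286578).
That day falls on 14 Rabi' al-Awwal 955 AH in the tabular Islamic calendar.

14 Rabi' al-Awwal 955 AH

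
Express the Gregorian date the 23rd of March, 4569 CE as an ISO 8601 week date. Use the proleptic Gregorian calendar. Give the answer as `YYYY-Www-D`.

4569-W12-4

The weekday is Thursday (ISO weekday 4).
That Thursday belongs to ISO week 12 of ISO year 4569.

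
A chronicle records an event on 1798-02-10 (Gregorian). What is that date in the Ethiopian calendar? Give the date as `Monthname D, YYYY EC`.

Yekatit 5, 1790 EC

Both dates share Julian Day Number 2377807; in the Ethiopian calendar that is 5 Yekatit 1790 EC.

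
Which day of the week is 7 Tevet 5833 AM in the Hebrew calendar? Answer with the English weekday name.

This is JDN 2478194 (17 December 2072 Gregorian).
Since JDN mod 7 = 5 (0 = Monday), the day is Saturday.

Saturday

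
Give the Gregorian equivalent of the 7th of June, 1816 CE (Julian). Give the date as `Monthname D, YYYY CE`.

For dates in this range the Gregorian date is 12 days ahead of the Julian.
7 June 1816 Julian + 12 days → 19 June 1816 Gregorian.

June 19, 1816 CE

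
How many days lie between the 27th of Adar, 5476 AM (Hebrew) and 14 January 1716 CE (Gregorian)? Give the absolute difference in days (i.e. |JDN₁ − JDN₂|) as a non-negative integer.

First date → JDN 2347896; second date → JDN 2347829.
The interval is |2347896 − 2347829| = 67 days.

67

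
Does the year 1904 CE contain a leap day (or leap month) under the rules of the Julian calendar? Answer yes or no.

1904 mod 4 = 0, so it is a leap year in the Julian calendar.

yes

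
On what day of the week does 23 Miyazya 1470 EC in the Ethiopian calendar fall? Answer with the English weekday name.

Equivalently 27 April 1478 Gregorian, JDN 2261005.
JDN 2261005 mod 7 = 5, and JDN 0 was a Monday, so this is a Saturday.

Saturday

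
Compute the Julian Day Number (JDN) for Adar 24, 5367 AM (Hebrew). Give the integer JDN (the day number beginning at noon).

2308086

In the Gregorian calendar the same day is 23 March 1607.
JDN 2400001 is 17 November 1858 CE (Gregorian), MJD 0; the target day is −91915 days from there, so JDN = 2308086.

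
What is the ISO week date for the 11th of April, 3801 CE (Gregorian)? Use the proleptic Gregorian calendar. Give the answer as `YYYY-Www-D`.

3801-W15-6

The weekday is Saturday (ISO weekday 6).
That Saturday belongs to ISO week 15 of ISO year 3801.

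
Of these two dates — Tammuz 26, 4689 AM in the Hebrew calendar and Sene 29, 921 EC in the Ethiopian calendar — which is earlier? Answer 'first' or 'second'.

The two dates have Julian Day Numbers 2060562 and 2060549 respectively.
Since 2060549 < 2060562, the second date comes first.

second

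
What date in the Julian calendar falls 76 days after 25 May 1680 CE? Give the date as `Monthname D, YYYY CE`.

August 9, 1680 CE

JDN of 25 May 1680 CE = 2334823.
2334823 + 76 = 2334899.
JDN 2334899 in the Julian calendar is August 9, 1680 CE.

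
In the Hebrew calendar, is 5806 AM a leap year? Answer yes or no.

Hebrew year 5806 is year 11 of its 19-year Metonic cycle; leap years are at positions 3, 6, 8, 11, 14, 17, 19, so it is a leap year (13 months).

yes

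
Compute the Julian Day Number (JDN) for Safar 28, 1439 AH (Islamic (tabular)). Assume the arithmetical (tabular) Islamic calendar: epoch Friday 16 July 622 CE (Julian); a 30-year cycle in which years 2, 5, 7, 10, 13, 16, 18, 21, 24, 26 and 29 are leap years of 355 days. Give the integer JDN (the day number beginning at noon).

2458076

In the Gregorian calendar the same day is 18 November 2017.
JDN 2400001 is 17 November 1858 CE (Gregorian), MJD 0; the target day is +58075 days from there, so JDN = 2458076.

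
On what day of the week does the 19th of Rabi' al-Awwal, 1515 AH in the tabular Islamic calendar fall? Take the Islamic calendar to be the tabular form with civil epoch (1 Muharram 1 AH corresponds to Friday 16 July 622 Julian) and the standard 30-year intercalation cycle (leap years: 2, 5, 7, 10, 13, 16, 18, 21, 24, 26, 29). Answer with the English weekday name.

This is JDN 2485028 (3 September 2091 Gregorian).
Since JDN mod 7 = 0 (0 = Monday), the day is Monday.

Monday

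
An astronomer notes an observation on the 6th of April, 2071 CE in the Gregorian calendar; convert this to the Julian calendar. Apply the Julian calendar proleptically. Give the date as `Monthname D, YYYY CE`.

At this point the Julian calendar is 13 days behind the Gregorian.
6 April 2071 Gregorian − 13 days → 24 March 2071 Julian.

March 24, 2071 CE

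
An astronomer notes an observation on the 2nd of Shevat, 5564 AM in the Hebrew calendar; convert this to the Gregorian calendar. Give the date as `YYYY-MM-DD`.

Both dates share Julian Day Number 2379971; in the Gregorian calendar that is 15 January 1804 CE.

1804-01-15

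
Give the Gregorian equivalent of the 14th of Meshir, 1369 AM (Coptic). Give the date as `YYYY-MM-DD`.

Both dates share Julian Day Number 2324855; in the Gregorian calendar that is 18 February 1653 CE.

1653-02-18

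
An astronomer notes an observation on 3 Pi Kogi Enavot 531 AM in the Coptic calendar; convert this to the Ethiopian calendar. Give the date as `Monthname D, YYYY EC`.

Both dates share Julian Day Number 2018974; in the Ethiopian calendar that is 3 Pagume 807 EC.

Pagume 3, 807 EC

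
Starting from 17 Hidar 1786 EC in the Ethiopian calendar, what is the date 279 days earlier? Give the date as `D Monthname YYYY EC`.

13 Yekatit 1785 EC

JDN of 17 Hidar 1786 EC = 2376268.
2376268 − 279 = 2375989.
JDN 2375989 in the Ethiopian calendar is 13 Yekatit 1785 EC.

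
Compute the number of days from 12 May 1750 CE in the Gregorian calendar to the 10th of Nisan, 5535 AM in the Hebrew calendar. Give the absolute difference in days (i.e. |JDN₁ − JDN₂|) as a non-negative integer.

JDN of the first date = 2360366.
JDN of the second date = 2369465.
|2369465 − 2360366| = 9099.

9099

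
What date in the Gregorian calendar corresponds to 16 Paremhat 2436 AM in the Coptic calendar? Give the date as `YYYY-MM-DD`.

Julian Day Number of the source date = 2714609.
Converting JDN 2714609 to the Gregorian calendar gives 31 March 2720 CE.

2720-03-31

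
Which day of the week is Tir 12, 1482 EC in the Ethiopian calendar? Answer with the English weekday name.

Equivalently 16 January 1490 Gregorian, JDN 2265287.
Since JDN mod 7 = 3 (0 = Monday), the day is Thursday.

Thursday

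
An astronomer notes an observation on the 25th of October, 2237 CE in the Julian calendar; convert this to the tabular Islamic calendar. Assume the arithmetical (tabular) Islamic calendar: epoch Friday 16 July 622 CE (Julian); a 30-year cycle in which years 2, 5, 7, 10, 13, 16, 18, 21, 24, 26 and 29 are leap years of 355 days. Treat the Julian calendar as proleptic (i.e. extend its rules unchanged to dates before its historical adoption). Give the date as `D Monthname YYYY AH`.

20 Dhu al-Qa'dah 1665 AH

The source date corresponds to 9 November 2237 in the Gregorian calendar (JDN 2538420).
That day falls on 20 Dhu al-Qa'dah 1665 AH in the tabular Islamic calendar.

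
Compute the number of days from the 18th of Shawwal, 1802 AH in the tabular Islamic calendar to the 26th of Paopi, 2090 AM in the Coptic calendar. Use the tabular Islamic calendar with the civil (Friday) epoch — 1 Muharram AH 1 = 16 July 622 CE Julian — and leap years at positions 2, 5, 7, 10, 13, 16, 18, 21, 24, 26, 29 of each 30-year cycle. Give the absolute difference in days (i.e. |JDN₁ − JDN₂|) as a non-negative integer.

First date → JDN 2586937; second date → JDN 2588092.
The interval is |2586937 − 2588092| = 1155 days.

1155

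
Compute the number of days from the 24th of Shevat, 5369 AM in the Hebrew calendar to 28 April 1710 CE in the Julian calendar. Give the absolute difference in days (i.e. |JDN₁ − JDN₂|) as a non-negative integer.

36989

First date → JDN 2308764; second date → JDN 2345753.
The interval is |2308764 − 2345753| = 36989 days.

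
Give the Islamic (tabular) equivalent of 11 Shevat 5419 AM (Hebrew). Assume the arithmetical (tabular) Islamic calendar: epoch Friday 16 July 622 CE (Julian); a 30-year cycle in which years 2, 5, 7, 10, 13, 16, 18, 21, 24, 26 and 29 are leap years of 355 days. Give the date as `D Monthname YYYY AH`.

11 Jumada al-Awwal 1069 AH

Julian Day Number of the source date = 2327032.
Converting JDN 2327032 to the tabular Islamic calendar gives 11 Jumada al-Awwal 1069 AH.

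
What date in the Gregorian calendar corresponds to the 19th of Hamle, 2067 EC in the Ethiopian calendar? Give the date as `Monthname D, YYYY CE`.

Julian Day Number of the source date = 2479145.
Converting JDN 2479145 to the Gregorian calendar gives 26 July 2075 CE.

July 26, 2075 CE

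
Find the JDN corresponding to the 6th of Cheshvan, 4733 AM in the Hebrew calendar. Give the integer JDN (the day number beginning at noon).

In the proleptic Gregorian calendar the same day is 22 October 972.
JDN 2451545 is 1 January 2000 CE (Gregorian); the target day is −375174 days from there, so JDN = 2076371.

2076371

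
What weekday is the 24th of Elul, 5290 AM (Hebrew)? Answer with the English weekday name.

Friday

This is JDN 2280149 (26 September 1530 Gregorian).
Since JDN mod 7 = 4 (0 = Monday), the day is Friday.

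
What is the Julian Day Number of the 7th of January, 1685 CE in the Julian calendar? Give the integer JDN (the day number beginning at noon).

2336511

Equivalently 17 January 1685 (Gregorian).
JDN 2400001 is 17 November 1858 CE (Gregorian), MJD 0; the target day is −63490 days from there, so JDN = 2336511.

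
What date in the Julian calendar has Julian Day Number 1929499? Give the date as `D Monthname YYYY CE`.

6 September 570 CE

The proleptic Gregorian equivalent of JDN 1929499 is 8 September 570.
In the Julian calendar that day is 6 September 570 CE.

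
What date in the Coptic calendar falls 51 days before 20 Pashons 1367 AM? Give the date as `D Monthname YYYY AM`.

The starting date is JDN 2324220; 2324220 − 51 = 2324169.
JDN 2324169 corresponds to 29 Paremhat 1367 AM.

29 Paremhat 1367 AM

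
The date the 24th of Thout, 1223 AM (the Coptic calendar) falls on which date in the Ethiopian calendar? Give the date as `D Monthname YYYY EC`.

Julian Day Number of the source date = 2271388.
Converting JDN 2271388 to the Ethiopian calendar gives 24 Meskerem 1499 EC.

24 Meskerem 1499 EC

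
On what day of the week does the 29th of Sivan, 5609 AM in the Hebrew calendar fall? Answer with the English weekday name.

This is JDN 2396563 (19 June 1849 Gregorian).
2396563 ≡ 1 (mod 7); counting from Monday = 0 gives Tuesday.

Tuesday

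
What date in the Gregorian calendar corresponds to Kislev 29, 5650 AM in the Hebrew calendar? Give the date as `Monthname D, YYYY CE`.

Julian Day Number of the source date = 2411359.
Converting JDN 2411359 to the Gregorian calendar gives 22 December 1889 CE.

December 22, 1889 CE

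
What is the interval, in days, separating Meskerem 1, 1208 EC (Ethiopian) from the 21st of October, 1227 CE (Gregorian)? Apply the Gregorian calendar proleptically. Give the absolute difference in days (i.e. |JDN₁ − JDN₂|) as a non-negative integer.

4428

JDN of the first date = 2165078.
JDN of the second date = 2169506.
|2169506 − 2165078| = 4428.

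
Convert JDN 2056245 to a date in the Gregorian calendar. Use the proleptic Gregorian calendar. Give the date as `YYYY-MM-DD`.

Counting from JDN 2299161 = 15 Oct 1582 gives an offset of -242916 days.

0917-09-15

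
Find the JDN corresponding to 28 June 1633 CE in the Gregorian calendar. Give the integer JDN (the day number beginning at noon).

JDN 2400001 is 17 November 1858 CE (Gregorian), MJD 0; the target day is −82321 days from there, so JDN = 2317680.

2317680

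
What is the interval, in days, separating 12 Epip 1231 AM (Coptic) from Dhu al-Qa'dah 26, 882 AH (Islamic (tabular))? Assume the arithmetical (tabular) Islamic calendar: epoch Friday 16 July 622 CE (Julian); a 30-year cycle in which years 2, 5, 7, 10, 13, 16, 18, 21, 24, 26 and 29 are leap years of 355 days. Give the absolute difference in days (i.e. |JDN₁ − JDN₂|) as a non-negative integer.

First date → JDN 2274598; second date → JDN 2260957.
The interval is |2274598 − 2260957| = 13641 days.

13641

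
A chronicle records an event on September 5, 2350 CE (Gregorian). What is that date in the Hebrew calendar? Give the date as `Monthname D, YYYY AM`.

Elul 2, 6110 AM

Julian Day Number of the source date = 2579627.
Converting JDN 2579627 to the Hebrew calendar gives 2 Elul 6110 AM.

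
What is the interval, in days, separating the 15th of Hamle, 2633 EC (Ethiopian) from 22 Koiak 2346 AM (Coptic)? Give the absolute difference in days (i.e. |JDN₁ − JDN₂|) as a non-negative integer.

4221

First date → JDN 2685873; second date → JDN 2681652.
The interval is |2685873 − 2681652| = 4221 days.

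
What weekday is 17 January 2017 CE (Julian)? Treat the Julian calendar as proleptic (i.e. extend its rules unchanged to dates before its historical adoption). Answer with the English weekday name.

Equivalently 30 January 2017 Gregorian, JDN 2457784.
Since JDN mod 7 = 0 (0 = Monday), the day is Monday.

Monday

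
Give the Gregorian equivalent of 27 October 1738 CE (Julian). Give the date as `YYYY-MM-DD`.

For dates in this range the Gregorian date is 11 days ahead of the Julian.
27 October 1738 Julian + 11 days → 7 November 1738 Gregorian.

1738-11-07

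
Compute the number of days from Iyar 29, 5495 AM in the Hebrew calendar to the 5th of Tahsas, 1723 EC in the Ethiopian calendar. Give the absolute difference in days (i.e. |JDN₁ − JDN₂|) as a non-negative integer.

1621

JDN of the first date = 2354896.
JDN of the second date = 2353275.
|2353275 − 2354896| = 1621.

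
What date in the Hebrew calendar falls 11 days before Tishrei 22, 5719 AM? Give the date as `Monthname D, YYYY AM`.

JDN of Tishrei 22, 5719 AM = 2436483.
2436483 − 11 = 2436472.
JDN 2436472 in the Hebrew calendar is Tishrei 11, 5719 AM.

Tishrei 11, 5719 AM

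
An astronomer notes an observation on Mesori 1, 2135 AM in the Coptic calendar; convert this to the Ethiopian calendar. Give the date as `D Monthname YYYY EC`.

1 Nehase 2411 EC

The source date corresponds to 10 August 2419 in the Gregorian calendar (JDN 2604803).
That day falls on 1 Nehase 2411 EC in the Ethiopian calendar.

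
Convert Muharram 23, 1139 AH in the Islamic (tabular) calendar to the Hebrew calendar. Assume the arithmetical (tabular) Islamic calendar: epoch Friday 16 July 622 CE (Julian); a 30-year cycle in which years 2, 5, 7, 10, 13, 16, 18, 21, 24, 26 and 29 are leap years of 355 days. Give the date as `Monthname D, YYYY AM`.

Julian Day Number of the source date = 2351731.
Converting JDN 2351731 to the Hebrew calendar gives 24 Elul 5486 AM.

Elul 24, 5486 AM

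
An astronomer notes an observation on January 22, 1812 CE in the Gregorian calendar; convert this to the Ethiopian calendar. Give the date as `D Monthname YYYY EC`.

14 Tir 1804 EC

Both dates share Julian Day Number 2382900; in the Ethiopian calendar that is 14 Tir 1804 EC.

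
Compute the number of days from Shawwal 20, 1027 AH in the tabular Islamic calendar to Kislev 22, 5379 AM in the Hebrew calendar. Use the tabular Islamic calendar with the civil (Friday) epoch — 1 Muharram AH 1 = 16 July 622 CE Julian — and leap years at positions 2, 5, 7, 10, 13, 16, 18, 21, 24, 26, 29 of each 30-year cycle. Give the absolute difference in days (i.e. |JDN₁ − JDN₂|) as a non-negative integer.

60

First date → JDN 2312305; second date → JDN 2312365.
The interval is |2312305 − 2312365| = 60 days.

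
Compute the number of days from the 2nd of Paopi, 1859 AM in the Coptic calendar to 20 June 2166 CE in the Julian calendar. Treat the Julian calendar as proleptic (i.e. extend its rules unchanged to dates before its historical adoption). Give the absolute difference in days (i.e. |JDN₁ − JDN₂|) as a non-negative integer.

JDN of the first date = 2503695.
JDN of the second date = 2512360.
|2512360 − 2503695| = 8665.

8665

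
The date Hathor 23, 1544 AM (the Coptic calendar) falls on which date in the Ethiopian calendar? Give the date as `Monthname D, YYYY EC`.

Hidar 23, 1820 EC

Both dates share Julian Day Number 2388693; in the Ethiopian calendar that is 23 Hidar 1820 EC.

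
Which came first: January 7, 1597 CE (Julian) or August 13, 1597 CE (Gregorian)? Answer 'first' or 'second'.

The two dates have Julian Day Numbers 2304369 and 2304577 respectively.
Since 2304369 < 2304577, the first date comes first.

first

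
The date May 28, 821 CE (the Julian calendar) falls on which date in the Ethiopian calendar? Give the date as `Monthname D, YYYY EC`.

Sene 3, 813 EC

The source date corresponds to 1 June 821 in the proleptic Gregorian calendar (JDN 2021076).
That day falls on 3 Sene 813 EC in the Ethiopian calendar.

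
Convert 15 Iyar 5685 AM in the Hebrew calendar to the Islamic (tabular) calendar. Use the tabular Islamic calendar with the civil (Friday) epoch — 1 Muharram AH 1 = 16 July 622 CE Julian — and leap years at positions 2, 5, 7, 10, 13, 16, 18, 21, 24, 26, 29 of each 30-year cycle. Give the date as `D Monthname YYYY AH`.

15 Shawwal 1343 AH

Julian Day Number of the source date = 2424280.
Converting JDN 2424280 to the tabular Islamic calendar gives 15 Shawwal 1343 AH.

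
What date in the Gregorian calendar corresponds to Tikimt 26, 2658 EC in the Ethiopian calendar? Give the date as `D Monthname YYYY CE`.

10 November 2665 CE

Julian Day Number of the source date = 2694745.
Converting JDN 2694745 to the Gregorian calendar gives 10 November 2665 CE.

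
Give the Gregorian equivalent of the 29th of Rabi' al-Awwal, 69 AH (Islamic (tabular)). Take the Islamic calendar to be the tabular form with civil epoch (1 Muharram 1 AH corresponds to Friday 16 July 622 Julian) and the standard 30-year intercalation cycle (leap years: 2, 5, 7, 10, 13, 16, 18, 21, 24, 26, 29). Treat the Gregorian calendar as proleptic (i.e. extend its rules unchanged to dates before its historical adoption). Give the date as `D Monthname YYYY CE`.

Both dates share Julian Day Number 1972624; in the Gregorian calendar that is 4 October 688 CE.

4 October 688 CE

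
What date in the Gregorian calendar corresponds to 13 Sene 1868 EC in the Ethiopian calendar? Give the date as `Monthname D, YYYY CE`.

Julian Day Number of the source date = 2406425.
Converting JDN 2406425 to the Gregorian calendar gives 19 June 1876 CE.

June 19, 1876 CE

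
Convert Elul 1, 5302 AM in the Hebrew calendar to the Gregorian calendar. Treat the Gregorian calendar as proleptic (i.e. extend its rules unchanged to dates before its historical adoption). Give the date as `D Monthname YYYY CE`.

23 August 1542 CE

Julian Day Number of the source date = 2284498.
Converting JDN 2284498 to the Gregorian calendar gives 23 August 1542 CE.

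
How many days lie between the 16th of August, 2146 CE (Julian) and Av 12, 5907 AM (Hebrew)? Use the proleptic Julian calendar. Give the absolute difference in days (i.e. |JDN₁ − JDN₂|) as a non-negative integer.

343

JDN of the first date = 2505112.
JDN of the second date = 2505455.
|2505455 − 2505112| = 343.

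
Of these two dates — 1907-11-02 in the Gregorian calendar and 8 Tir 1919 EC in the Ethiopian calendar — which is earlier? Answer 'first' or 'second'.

first

Converting both to JDN: 2417882 vs 2424897; the smaller is the first.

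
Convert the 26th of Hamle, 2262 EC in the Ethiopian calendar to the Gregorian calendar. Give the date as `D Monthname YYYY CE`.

Both dates share Julian Day Number 2550376; in the Gregorian calendar that is 4 August 2270 CE.

4 August 2270 CE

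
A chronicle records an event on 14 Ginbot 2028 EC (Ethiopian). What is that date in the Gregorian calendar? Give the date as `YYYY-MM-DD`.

2036-05-22

Julian Day Number of the source date = 2464836.
Converting JDN 2464836 to the Gregorian calendar gives 22 May 2036 CE.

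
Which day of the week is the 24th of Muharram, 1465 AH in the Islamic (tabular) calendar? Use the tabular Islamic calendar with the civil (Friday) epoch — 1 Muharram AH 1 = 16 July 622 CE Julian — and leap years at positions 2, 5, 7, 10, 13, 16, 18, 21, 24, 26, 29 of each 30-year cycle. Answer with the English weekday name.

Equivalently 6 January 2043 Gregorian, JDN 2467256.
JDN 2467256 mod 7 = 1, and JDN 0 was a Monday, so this is a Tuesday.

Tuesday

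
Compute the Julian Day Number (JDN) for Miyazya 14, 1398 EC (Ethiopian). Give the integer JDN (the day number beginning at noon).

2234698

Equivalently 18 April 1406 (proleptic Gregorian).
JDN 2451545 is 1 January 2000 CE (Gregorian); the target day is −216847 days from there, so JDN = 2234698.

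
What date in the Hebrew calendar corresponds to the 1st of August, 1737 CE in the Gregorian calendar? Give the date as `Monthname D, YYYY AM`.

Av 4, 5497 AM

Julian Day Number of the source date = 2355699.
Converting JDN 2355699 to the Hebrew calendar gives 4 Av 5497 AM.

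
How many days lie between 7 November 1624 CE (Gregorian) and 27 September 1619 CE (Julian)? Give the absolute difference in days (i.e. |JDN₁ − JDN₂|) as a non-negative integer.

1858

First date → JDN 2314525; second date → JDN 2312667.
The interval is |2314525 − 2312667| = 1858 days.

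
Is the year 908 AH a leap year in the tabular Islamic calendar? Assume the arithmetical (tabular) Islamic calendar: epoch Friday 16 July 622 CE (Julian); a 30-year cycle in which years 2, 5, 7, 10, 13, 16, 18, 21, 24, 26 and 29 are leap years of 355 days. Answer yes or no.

no

Year 908 AH is year 8 of its 30-year cycle; leap positions are 2, 5, 7, 10, 13, 16, 18, 21, 24, 26, 29, so it is a common year (354 days).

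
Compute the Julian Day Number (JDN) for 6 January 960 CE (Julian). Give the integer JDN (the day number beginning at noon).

2071703

Equivalently 11 January 960 (proleptic Gregorian).
JDN 2400001 is 17 November 1858 CE (Gregorian), MJD 0; the target day is −328298 days from there, so JDN = 2071703.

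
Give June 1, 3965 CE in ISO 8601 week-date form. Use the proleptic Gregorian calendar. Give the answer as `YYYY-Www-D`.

3965-W22-2

The weekday is Tuesday (ISO weekday 2).
That Tuesday belongs to ISO week 22 of ISO year 3965.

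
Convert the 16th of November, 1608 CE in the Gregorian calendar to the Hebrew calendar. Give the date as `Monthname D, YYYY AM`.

Julian Day Number of the source date = 2308690.
Converting JDN 2308690 to the Hebrew calendar gives 8 Kislev 5369 AM.

Kislev 8, 5369 AM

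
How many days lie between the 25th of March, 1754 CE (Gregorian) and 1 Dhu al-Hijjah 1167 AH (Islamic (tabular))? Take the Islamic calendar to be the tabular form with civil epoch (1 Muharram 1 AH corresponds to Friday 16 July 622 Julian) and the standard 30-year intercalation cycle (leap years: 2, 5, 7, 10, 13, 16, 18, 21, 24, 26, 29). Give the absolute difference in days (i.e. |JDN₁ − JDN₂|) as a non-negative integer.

178

JDN of the first date = 2361779.
JDN of the second date = 2361957.
|2361957 − 2361779| = 178.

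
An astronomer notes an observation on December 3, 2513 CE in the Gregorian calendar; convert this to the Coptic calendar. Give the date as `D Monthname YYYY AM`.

20 Hathor 2230 AM

Julian Day Number of the source date = 2639251.
Converting JDN 2639251 to the Coptic calendar gives 20 Hathor 2230 AM.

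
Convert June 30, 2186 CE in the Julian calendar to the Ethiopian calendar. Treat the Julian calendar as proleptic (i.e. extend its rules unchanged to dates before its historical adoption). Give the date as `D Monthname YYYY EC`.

Julian Day Number of the source date = 2519675.
Converting JDN 2519675 to the Ethiopian calendar gives 6 Hamle 2178 EC.

6 Hamle 2178 EC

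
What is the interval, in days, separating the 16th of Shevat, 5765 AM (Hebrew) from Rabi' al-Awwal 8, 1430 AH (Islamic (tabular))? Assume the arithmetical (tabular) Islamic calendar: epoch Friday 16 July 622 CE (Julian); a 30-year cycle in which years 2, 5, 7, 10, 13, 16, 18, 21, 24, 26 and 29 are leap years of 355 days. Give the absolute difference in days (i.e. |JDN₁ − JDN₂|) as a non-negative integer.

1499

First date → JDN 2453397; second date → JDN 2454896.
The interval is |2453397 − 2454896| = 1499 days.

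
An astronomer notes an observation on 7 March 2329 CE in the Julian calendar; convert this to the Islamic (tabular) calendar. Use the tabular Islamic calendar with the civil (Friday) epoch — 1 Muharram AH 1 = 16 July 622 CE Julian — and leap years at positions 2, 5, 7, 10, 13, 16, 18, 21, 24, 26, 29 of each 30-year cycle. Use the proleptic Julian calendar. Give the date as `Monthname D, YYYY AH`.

Julian Day Number of the source date = 2571791.
Converting JDN 2571791 to the tabular Islamic calendar gives 21 Muharram 1760 AH.

Muharram 21, 1760 AH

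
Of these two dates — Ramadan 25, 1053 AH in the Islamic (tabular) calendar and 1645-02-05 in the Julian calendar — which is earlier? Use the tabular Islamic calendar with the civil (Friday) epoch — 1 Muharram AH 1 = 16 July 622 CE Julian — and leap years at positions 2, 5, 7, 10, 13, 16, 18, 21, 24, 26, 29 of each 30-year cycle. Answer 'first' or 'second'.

first

First date → JDN 2321494; second date → JDN 2321930.
JDN 2321494 < JDN 2321930, so the first date is earlier.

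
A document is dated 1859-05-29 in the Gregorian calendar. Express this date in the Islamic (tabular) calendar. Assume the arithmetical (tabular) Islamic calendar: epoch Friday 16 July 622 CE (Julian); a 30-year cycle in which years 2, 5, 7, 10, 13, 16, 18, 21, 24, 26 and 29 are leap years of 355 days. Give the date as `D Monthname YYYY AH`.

26 Shawwal 1275 AH

Julian Day Number of the source date = 2400194.
Converting JDN 2400194 to the tabular Islamic calendar gives 26 Shawwal 1275 AH.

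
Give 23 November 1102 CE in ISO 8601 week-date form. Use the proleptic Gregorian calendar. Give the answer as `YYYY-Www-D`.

1102-W47-7

The weekday is Sunday (ISO weekday 7).
That Sunday belongs to ISO week 47 of ISO year 1102.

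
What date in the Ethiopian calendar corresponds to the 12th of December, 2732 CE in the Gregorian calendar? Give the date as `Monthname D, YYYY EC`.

Julian Day Number of the source date = 2719248.
Converting JDN 2719248 to the Ethiopian calendar gives 27 Hidar 2725 EC.

Hidar 27, 2725 EC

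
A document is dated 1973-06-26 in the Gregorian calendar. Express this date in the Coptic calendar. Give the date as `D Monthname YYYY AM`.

Julian Day Number of the source date = 2441860.
Converting JDN 2441860 to the Coptic calendar gives 19 Paoni 1689 AM.

19 Paoni 1689 AM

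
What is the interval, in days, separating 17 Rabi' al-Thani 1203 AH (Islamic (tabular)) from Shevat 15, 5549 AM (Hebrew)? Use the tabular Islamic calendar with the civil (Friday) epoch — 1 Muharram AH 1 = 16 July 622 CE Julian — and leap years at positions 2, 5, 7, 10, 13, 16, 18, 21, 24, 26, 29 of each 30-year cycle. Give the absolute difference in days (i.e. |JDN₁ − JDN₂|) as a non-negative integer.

27

JDN of the first date = 2374494.
JDN of the second date = 2374521.
|2374521 − 2374494| = 27.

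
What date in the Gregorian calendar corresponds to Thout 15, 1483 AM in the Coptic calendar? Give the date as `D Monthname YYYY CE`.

23 September 1766 CE

Julian Day Number of the source date = 2366344.
Converting JDN 2366344 to the Gregorian calendar gives 23 September 1766 CE.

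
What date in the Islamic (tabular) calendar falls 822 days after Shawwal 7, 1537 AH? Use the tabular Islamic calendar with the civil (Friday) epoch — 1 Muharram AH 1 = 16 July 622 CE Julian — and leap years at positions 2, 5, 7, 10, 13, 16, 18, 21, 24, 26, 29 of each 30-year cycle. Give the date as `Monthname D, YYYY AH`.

The starting date is JDN 2493019; 2493019 + 822 = 2493841.
JDN 2493841 corresponds to Safar 2, 1540 AH.

Safar 2, 1540 AH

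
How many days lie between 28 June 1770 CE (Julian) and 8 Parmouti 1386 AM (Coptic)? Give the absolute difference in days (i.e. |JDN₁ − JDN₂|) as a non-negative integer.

36611

JDN of the first date = 2367729.
JDN of the second date = 2331118.
|2331118 − 2367729| = 36611.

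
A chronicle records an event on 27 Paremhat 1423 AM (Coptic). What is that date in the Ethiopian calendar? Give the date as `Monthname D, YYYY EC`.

Megabit 27, 1699 EC

Julian Day Number of the source date = 2344621.
Converting JDN 2344621 to the Ethiopian calendar gives 27 Megabit 1699 EC.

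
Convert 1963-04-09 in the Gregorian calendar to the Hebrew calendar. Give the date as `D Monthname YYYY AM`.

Julian Day Number of the source date = 2438129.
Converting JDN 2438129 to the Hebrew calendar gives 15 Nisan 5723 AM.

15 Nisan 5723 AM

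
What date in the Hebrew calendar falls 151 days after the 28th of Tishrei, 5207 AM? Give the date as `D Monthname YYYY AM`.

Counting 151 days forward from JDN 2249501 reaches JDN 2249652, which is 2 Nisan 5207 AM.

2 Nisan 5207 AM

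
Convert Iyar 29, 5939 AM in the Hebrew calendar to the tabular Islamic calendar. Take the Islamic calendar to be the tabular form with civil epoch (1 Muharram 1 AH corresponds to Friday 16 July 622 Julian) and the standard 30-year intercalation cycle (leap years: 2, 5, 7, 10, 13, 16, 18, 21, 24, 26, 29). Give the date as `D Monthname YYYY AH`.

The source date corresponds to 5 June 2179 in the Gregorian calendar (JDN 2517079).
That day falls on 29 Sha'ban 1605 AH in the tabular Islamic calendar.

29 Sha'ban 1605 AH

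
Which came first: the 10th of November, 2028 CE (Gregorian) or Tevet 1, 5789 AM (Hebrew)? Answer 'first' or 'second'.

The two dates have Julian Day Numbers 2462086 and 2462125 respectively.
Since 2462086 < 2462125, the first date comes first.

first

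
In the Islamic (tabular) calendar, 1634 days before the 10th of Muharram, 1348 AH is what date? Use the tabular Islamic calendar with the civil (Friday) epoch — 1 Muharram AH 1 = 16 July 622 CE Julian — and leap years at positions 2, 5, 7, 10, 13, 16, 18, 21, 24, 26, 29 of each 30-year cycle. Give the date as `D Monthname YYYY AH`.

30 Jumada al-Awwal 1343 AH

Counting 1634 days back from JDN 2425781 reaches JDN 2424147, which is 30 Jumada al-Awwal 1343 AH.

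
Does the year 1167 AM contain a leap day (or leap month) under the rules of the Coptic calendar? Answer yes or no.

1167 mod 4 = 3; in the Coptic calendar a year is leap when year mod 4 = 3, so it is a leap year.

yes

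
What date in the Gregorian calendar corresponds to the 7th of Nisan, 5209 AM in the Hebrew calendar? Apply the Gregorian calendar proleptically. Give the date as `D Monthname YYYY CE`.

9 April 1449 CE

Julian Day Number of the source date = 2250395.
Converting JDN 2250395 to the Gregorian calendar gives 9 April 1449 CE.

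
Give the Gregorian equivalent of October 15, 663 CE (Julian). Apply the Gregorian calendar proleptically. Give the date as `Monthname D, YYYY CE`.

October 18, 663 CE

At this point the Julian calendar is 3 days behind the Gregorian.
15 October 663 Julian + 3 days → 18 October 663 Gregorian.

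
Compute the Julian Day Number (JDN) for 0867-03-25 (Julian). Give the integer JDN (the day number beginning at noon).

2037813

Equivalently 29 March 867 (proleptic Gregorian).
JDN 2400001 is 17 November 1858 CE (Gregorian), MJD 0; the target day is −362188 days from there, so JDN = 2037813.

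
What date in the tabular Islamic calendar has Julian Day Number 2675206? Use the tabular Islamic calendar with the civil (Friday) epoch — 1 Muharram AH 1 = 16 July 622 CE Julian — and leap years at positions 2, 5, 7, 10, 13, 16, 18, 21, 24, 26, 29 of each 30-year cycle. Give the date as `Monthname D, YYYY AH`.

The Gregorian equivalent of JDN 2675206 is 13 May 2612.
In the tabular Islamic calendar that day is Dhu al-Qa'dah 20, 2051 AH.

Dhu al-Qa'dah 20, 2051 AH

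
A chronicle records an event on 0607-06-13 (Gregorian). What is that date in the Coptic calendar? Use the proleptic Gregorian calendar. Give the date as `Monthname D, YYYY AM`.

Paoni 16, 323 AM

Julian Day Number of the source date = 1942925.
Converting JDN 1942925 to the Coptic calendar gives 16 Paoni 323 AM.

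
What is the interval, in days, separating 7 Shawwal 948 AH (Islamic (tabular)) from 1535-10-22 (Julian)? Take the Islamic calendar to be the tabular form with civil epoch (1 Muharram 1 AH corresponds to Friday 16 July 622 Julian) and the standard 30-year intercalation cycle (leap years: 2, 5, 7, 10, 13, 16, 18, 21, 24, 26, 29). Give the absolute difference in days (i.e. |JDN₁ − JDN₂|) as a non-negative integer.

2286

JDN of the first date = 2284297.
JDN of the second date = 2282011.
|2282011 − 2284297| = 2286.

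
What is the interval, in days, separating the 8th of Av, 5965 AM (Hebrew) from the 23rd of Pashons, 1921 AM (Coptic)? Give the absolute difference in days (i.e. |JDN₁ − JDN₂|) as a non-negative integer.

JDN of the first date = 2526626.
JDN of the second date = 2526572.
|2526572 − 2526626| = 54.

54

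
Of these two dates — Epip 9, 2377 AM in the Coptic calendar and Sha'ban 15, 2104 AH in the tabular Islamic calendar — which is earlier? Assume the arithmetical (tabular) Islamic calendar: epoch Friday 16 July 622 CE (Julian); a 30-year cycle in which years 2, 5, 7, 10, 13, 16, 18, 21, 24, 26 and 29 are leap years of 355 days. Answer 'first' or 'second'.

first

The two dates have Julian Day Numbers 2693172 and 2693894 respectively.
Since 2693172 < 2693894, the first date comes first.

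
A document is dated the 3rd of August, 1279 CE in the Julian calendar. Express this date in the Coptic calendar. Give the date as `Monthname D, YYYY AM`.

Julian Day Number of the source date = 2188427.
Converting JDN 2188427 to the Coptic calendar gives 10 Mesori 995 AM.

Mesori 10, 995 AM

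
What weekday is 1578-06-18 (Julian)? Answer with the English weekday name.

Equivalently 28 June 1578 Gregorian, JDN 2297591.
Since JDN mod 7 = 2 (0 = Monday), the day is Wednesday.

Wednesday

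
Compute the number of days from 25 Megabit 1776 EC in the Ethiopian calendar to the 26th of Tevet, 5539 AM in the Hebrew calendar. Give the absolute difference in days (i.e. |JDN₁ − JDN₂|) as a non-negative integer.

1904

JDN of the first date = 2372744.
JDN of the second date = 2370840.
|2370840 − 2372744| = 1904.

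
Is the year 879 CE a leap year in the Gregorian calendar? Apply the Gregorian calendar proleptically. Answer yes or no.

879 is not divisible by 4, so it is a common year.

no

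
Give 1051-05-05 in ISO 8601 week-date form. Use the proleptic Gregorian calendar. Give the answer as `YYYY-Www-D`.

1051-W19-1

The weekday is Monday (ISO weekday 1).
That Monday belongs to ISO week 19 of ISO year 1051.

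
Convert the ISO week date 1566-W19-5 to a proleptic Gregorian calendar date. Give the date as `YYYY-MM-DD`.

1566-05-13

ISO week 1 of 1566 is the week containing the first Thursday of 1566.
Week 19, day 5 (Friday) lands on 1566-05-13.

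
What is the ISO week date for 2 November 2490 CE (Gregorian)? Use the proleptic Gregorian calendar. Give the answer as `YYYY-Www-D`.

2490-W44-4

The weekday is Thursday (ISO weekday 4).
That Thursday belongs to ISO week 44 of ISO year 2490.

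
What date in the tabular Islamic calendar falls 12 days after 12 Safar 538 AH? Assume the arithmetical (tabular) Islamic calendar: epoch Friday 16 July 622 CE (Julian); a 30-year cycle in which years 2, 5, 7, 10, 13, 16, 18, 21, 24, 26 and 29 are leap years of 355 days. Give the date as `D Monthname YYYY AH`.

24 Safar 538 AH

Counting 12 days forward from JDN 2138776 reaches JDN 2138788, which is 24 Safar 538 AH.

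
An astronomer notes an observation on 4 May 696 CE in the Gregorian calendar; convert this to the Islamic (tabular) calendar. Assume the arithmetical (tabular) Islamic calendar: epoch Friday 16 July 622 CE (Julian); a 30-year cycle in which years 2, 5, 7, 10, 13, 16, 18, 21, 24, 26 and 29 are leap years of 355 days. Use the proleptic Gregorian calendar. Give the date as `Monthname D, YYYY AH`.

Both dates share Julian Day Number 1975393; in the tabular Islamic calendar that is 22 Muharram 77 AH.

Muharram 22, 77 AH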